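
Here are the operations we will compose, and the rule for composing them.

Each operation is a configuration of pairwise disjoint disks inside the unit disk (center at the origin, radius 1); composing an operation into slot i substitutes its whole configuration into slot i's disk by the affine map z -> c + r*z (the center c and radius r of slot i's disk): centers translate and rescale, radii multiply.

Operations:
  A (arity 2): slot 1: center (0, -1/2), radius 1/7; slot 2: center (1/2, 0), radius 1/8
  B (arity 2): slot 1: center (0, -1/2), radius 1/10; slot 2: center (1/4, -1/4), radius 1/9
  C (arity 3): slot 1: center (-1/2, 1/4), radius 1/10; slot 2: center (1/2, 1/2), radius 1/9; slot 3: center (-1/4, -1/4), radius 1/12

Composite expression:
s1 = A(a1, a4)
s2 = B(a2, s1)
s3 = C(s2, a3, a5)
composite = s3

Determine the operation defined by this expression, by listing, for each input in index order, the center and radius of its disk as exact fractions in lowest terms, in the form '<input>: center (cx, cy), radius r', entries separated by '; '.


a1: center (-19/40, 79/360), radius 1/630; a2: center (-1/2, 1/5), radius 1/100; a3: center (1/2, 1/2), radius 1/9; a4: center (-169/360, 9/40), radius 1/720; a5: center (-1/4, -1/4), radius 1/12


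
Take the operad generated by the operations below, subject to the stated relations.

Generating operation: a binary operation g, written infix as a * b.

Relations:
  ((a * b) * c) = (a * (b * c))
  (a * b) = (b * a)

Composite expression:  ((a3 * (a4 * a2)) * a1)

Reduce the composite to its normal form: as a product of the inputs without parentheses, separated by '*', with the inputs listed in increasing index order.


a1 * a2 * a3 * a4

Shape and order are irrelevant to g; the a-input set decides.
(a4 * a2) unparenthesizes to a4 * a2
(a3 * (a4 * a2)) unparenthesizes to a3 * a4 * a2
((a3 * (a4 * a2)) * a1) unparenthesizes to a3 * a4 * a2 * a1
reordering the factors by index: a1 * a2 * a3 * a4


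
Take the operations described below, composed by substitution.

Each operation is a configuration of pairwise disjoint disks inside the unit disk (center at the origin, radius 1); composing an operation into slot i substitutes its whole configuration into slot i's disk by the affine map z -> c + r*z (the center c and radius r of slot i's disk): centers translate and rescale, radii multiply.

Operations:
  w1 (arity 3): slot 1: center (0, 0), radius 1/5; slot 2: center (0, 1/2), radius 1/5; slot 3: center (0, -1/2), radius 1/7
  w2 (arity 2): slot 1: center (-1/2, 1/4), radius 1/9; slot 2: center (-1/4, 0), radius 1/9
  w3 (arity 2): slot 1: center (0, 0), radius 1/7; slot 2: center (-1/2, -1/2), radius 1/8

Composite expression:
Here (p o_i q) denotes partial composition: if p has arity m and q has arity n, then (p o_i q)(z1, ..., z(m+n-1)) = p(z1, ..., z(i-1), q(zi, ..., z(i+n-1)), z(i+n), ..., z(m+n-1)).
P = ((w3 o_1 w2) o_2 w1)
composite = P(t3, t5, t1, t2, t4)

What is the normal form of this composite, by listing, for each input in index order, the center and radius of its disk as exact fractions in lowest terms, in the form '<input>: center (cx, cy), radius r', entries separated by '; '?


t1: center (-1/28, 1/126), radius 1/315; t2: center (-1/28, -1/126), radius 1/441; t3: center (-1/14, 1/28), radius 1/63; t4: center (-1/2, -1/2), radius 1/8; t5: center (-1/28, 0), radius 1/315

Only the slot chain above each t matters under w3; compose those maps.
t3: after 2 affine steps, its disk has center (-1/14, 1/28), radius 1/63
t5: after 3 affine steps, its disk has center (-1/28, 0), radius 1/315
t1: after 3 affine steps, its disk has center (-1/28, 1/126), radius 1/315
t2: after 3 affine steps, its disk has center (-1/28, -1/126), radius 1/441
t4: after 1 affine step, its disk has center (-1/2, -1/2), radius 1/8


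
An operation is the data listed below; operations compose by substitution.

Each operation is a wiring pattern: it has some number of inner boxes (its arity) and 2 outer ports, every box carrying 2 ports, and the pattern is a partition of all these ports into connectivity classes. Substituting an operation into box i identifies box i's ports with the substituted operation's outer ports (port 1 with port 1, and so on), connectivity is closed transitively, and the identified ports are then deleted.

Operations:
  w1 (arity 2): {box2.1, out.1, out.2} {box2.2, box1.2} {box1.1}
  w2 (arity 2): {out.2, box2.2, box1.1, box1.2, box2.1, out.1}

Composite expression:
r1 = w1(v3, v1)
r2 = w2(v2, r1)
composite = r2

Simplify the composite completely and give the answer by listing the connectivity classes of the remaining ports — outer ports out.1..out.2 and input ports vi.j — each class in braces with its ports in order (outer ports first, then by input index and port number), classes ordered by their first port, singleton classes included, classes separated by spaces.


{out.1, out.2, v1.1, v2.1, v2.2} {v1.2, v3.2} {v3.1}

After gluing at w2, chains via deleted ports link the v-ports.
w1 over (v3, v1) gives {out.1, out.2, v1.1} {v1.2, v3.2} {v3.1}, out.j being that stage's outer ports
w2 over (v2, v3, v1) gives {out.1, out.2, v1.1, v2.1, v2.2} {v1.2, v3.2} {v3.1}, out.j being that stage's outer ports


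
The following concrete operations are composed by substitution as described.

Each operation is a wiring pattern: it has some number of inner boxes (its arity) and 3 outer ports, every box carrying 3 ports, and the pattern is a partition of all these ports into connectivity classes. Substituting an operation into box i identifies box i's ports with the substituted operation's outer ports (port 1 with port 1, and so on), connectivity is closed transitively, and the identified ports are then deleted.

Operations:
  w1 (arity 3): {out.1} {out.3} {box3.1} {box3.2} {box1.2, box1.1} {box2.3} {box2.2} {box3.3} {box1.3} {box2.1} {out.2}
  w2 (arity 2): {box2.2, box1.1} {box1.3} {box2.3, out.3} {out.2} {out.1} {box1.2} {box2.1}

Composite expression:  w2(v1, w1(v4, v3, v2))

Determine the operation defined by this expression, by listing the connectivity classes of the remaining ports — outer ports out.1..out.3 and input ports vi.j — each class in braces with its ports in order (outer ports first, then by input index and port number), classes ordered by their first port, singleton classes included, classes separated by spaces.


{out.1} {out.2} {out.3} {v1.1} {v1.2} {v1.3} {v2.1} {v2.2} {v2.3} {v3.1} {v3.2} {v3.3} {v4.1, v4.2} {v4.3}

After gluing at w2, chains via deleted ports link the v-ports.
stage w1: inputs (v4, v3, v2), connectivity {out.1} {out.2} {out.3} {v2.1} {v2.2} {v2.3} {v3.1} {v3.2} {v3.3} {v4.1, v4.2} {v4.3}, out.j its boundary
stage w2: inputs (v1, v4, v3, v2), connectivity {out.1} {out.2} {out.3} {v1.1} {v1.2} {v1.3} {v2.1} {v2.2} {v2.3} {v3.1} {v3.2} {v3.3} {v4.1, v4.2} {v4.3}, out.j its boundary


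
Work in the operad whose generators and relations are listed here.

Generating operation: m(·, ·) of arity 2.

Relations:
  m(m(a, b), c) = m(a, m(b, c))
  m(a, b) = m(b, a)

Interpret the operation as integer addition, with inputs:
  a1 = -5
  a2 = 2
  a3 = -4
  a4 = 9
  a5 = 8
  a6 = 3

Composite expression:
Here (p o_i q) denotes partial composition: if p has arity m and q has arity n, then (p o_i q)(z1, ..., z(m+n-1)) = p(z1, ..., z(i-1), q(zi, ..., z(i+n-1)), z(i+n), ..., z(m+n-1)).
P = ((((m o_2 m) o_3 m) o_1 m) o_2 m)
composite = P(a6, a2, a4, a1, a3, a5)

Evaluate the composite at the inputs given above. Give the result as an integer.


13


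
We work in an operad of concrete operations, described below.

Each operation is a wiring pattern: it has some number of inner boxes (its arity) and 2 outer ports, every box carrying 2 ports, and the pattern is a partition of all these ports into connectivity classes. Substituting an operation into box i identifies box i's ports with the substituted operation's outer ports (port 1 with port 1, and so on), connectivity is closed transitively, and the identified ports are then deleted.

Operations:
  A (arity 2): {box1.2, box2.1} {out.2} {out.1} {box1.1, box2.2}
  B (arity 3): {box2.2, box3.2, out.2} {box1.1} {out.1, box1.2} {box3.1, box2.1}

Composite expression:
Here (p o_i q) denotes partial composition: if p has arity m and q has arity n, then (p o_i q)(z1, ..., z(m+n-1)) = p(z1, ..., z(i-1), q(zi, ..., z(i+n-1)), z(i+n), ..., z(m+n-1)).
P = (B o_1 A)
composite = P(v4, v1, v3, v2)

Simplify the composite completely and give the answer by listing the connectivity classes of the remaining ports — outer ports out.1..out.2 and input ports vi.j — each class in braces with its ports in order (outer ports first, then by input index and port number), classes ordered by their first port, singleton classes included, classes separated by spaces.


Connectivity passes through glued B-boundaries; trace each wire chain.
the subtree at A composes to {out.1} {out.2} {v1.1, v4.2} {v1.2, v4.1} on (v4, v1); out.j = own outer ports
the subtree at B composes to {out.1} {out.2, v2.2, v3.2} {v1.1, v4.2} {v1.2, v4.1} {v2.1, v3.1} on (v4, v1, v3, v2); out.j = own outer ports

{out.1} {out.2, v2.2, v3.2} {v1.1, v4.2} {v1.2, v4.1} {v2.1, v3.1}


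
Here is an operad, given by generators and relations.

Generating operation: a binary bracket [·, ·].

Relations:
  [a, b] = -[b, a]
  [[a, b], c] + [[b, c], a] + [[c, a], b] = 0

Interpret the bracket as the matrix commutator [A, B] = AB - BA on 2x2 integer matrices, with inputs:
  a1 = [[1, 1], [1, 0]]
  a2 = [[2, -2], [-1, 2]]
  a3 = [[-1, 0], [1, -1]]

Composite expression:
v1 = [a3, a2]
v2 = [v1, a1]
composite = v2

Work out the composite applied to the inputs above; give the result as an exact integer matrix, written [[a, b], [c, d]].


[a3, a2] = [[2, 0], [0, -2]]
[[a3, a2], a1] = [[0, 4], [-4, 0]]

[[0, 4], [-4, 0]]


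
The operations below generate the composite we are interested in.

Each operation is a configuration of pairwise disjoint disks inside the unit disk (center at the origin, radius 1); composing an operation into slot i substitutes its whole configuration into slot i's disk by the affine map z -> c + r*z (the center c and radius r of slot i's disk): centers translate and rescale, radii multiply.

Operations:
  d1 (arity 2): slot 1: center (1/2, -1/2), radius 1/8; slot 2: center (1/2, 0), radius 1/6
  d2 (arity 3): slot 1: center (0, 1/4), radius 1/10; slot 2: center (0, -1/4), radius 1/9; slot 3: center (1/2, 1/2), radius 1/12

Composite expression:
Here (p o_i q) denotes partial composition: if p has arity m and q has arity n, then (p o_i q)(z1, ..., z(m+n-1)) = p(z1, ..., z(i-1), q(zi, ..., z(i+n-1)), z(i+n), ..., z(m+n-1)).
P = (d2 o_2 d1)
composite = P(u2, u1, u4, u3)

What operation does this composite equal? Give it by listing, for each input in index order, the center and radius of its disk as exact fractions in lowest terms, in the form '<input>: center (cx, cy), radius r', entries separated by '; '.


u1: center (1/18, -11/36), radius 1/72; u2: center (0, 1/4), radius 1/10; u3: center (1/2, 1/2), radius 1/12; u4: center (1/18, -1/4), radius 1/54

Below d2, radii multiply path by path; the u-disk centers shift.
u2: after 1 affine step, its disk has center (0, 1/4), radius 1/10
u1: after 2 affine steps, its disk has center (1/18, -11/36), radius 1/72
u4: after 2 affine steps, its disk has center (1/18, -1/4), radius 1/54
u3: after 1 affine step, its disk has center (1/2, 1/2), radius 1/12


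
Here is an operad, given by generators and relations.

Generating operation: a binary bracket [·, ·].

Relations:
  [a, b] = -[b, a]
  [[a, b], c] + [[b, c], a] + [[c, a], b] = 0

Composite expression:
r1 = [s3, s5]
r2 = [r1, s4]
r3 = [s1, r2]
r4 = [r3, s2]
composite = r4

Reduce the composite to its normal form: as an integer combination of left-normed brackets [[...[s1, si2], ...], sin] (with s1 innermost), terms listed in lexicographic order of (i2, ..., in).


[[[[s1, s3], s5], s4], s2] - [[[[s1, s4], s3], s5], s2] + [[[[s1, s4], s5], s3], s2] - [[[[s1, s5], s3], s4], s2]

Skip Jacobi rewriting: expand, keep s1-initial words, read off terms.
Composite bracket: [[s1, [[s3, s5], s4]], s2]
Each bracket splits as ab - ba, giving 16 signed words (2^4 = 16).
The s1-initial words carry the normal form:
  the word s1s3s5s4s2 carries sign +1 and contributes +[[[[s1, s3], s5], s4], s2]
  the word s1s4s3s5s2 carries sign -1 and contributes -[[[[s1, s4], s3], s5], s2]
  the word s1s4s5s3s2 carries sign +1 and contributes +[[[[s1, s4], s5], s3], s2]
  the word s1s5s3s4s2 carries sign -1 and contributes -[[[[s1, s5], s3], s4], s2]


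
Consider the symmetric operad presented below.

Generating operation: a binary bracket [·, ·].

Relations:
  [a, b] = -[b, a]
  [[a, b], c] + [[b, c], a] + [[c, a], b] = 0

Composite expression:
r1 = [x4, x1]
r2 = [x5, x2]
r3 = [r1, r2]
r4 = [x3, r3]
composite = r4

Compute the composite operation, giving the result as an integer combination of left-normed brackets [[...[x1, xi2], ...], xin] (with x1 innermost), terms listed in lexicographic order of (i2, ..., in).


-[[[[x1, x4], x2], x5], x3] + [[[[x1, x4], x5], x2], x3]

Left-normed coefficients sit on the x1-initial expansion words.
Composite bracket: [x3, [[x4, x1], [x5, x2]]]
Expanding via [a, b] = ab - ba: 16 signed words (2^4 = 16).
Keep just the words that open with x1:
  the word x1x4x2x5x3 carries sign -1 and contributes -[[[[x1, x4], x2], x5], x3]
  the word x1x4x5x2x3 carries sign +1 and contributes +[[[[x1, x4], x5], x2], x3]


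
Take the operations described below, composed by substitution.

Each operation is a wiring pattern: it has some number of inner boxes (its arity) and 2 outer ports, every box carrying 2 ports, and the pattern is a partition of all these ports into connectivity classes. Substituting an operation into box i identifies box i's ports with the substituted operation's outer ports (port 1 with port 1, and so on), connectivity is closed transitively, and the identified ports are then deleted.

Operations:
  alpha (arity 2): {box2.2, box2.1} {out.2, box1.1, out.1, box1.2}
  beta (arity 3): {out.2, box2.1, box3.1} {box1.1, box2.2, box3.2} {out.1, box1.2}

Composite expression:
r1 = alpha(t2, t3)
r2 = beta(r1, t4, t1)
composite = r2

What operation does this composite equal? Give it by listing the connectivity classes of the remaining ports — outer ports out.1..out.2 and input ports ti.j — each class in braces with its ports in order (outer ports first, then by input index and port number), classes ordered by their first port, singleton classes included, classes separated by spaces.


{out.1, t1.2, t2.1, t2.2, t4.2} {out.2, t1.1, t4.1} {t3.1, t3.2}

After gluing at beta, chains via deleted ports link the t-ports.
alpha over (t2, t3) gives {out.1, out.2, t2.1, t2.2} {t3.1, t3.2}, out.j being that stage's outer ports
beta over (t2, t3, t4, t1) gives {out.1, t1.2, t2.1, t2.2, t4.2} {out.2, t1.1, t4.1} {t3.1, t3.2}, out.j being that stage's outer ports


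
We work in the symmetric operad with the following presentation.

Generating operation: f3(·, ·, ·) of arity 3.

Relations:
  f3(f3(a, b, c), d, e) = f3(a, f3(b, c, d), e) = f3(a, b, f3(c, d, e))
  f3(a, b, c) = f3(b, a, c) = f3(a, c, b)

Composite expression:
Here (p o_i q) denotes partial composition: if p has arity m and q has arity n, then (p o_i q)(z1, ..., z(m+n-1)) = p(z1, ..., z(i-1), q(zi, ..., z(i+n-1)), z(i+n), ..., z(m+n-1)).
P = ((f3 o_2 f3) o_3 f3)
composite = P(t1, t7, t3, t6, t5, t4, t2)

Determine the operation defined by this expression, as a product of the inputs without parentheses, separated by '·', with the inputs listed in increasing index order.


Shape and order are irrelevant to f3; the t-input set decides.
f3(t3, t6, t5) linearizes to t3 · t6 · t5
f3(t7, f3(t3, t6, t5), t4) linearizes to t7 · t3 · t6 · t5 · t4
f3(t1, f3(t7, f3(t3, t6, t5), t4), t2) linearizes to t1 · t7 · t3 · t6 · t5 · t4 · t2
reordering the factors by index: t1 · t2 · t3 · t4 · t5 · t6 · t7

t1 · t2 · t3 · t4 · t5 · t6 · t7


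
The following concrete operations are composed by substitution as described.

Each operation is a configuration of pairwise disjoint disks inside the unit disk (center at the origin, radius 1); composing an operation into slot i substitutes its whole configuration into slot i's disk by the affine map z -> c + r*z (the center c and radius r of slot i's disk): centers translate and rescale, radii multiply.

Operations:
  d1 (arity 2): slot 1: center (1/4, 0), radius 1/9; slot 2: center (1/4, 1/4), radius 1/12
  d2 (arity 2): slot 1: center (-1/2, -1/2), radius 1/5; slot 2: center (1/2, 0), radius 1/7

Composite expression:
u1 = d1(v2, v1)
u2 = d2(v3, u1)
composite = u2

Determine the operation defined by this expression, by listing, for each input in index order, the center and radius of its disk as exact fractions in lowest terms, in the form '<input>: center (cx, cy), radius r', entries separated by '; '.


v1: center (15/28, 1/28), radius 1/84; v2: center (15/28, 0), radius 1/63; v3: center (-1/2, -1/2), radius 1/5

Follow each v-input down from d2: c' goes to c + r*c', radius to r*r'.
v3 passes through 1 substitution, ending at center (-1/2, -1/2), radius 1/5
v2 passes through 2 substitutions, ending at center (15/28, 0), radius 1/63
v1 passes through 2 substitutions, ending at center (15/28, 1/28), radius 1/84


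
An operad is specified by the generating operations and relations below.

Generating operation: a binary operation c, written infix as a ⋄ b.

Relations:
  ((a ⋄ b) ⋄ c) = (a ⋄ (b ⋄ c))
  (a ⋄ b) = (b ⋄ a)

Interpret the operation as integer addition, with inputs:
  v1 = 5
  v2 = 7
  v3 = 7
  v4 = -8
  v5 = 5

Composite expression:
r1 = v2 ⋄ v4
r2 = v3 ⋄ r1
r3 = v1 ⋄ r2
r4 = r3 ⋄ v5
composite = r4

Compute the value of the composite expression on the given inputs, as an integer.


16

(v2 ⋄ v4) = -1
(v3 ⋄ (v2 ⋄ v4)) = 6
(v1 ⋄ (v3 ⋄ (v2 ⋄ v4))) = 11
((v1 ⋄ (v3 ⋄ (v2 ⋄ v4))) ⋄ v5) = 16


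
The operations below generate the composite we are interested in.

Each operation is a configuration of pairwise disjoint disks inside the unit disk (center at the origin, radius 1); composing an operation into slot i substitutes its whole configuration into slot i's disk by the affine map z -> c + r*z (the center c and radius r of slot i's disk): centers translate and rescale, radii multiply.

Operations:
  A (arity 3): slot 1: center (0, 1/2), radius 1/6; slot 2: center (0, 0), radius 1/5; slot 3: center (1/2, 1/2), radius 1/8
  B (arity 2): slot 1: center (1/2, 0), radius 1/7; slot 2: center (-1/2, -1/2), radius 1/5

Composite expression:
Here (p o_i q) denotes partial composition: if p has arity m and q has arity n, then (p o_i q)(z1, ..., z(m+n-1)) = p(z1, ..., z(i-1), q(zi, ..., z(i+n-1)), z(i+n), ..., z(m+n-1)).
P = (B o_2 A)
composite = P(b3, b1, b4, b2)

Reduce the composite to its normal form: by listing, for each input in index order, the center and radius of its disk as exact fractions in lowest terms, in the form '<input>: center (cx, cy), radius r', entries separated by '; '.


b1: center (-1/2, -2/5), radius 1/30; b2: center (-2/5, -2/5), radius 1/40; b3: center (1/2, 0), radius 1/7; b4: center (-1/2, -1/2), radius 1/25


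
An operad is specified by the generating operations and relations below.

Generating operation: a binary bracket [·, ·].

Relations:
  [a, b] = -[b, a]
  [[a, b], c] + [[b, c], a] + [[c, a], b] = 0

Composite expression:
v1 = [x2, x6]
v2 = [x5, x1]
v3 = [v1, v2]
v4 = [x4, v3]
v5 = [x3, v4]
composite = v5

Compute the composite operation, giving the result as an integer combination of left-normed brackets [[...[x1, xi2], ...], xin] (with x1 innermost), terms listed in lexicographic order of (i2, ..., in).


[[[[[x1, x5], x2], x6], x4], x3] - [[[[[x1, x5], x6], x2], x4], x3]


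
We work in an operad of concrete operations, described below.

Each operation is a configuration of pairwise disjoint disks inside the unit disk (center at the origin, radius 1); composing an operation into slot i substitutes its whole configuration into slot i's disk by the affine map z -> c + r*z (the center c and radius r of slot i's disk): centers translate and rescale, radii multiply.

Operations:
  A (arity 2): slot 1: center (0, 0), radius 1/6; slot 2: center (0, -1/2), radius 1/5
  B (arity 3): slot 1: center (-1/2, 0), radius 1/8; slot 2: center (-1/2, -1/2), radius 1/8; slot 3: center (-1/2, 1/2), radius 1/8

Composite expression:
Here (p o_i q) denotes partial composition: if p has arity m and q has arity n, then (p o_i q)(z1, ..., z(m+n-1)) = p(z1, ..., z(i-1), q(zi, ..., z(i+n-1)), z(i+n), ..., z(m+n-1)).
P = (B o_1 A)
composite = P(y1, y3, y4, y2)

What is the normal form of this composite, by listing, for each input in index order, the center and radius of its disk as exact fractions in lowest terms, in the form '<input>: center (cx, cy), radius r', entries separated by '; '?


y1: center (-1/2, 0), radius 1/48; y2: center (-1/2, 1/2), radius 1/8; y3: center (-1/2, -1/16), radius 1/40; y4: center (-1/2, -1/2), radius 1/8

Each y-disk chains the slot maps above it in B; radii multiply.
for y1, the 2-step affine chain lands on center (-1/2, 0), radius 1/48
for y3, the 2-step affine chain lands on center (-1/2, -1/16), radius 1/40
for y4, the 1-step affine chain lands on center (-1/2, -1/2), radius 1/8
for y2, the 1-step affine chain lands on center (-1/2, 1/2), radius 1/8


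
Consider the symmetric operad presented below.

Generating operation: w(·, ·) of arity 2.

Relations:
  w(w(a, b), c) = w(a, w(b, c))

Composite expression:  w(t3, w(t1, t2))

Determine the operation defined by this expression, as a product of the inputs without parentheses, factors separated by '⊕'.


The w-tree's shape is irrelevant; the t-reading-order decides.
w(t1, t2) collapses to t1 ⊕ t2
w(t3, w(t1, t2)) collapses to t3 ⊕ t1 ⊕ t2

t3 ⊕ t1 ⊕ t2


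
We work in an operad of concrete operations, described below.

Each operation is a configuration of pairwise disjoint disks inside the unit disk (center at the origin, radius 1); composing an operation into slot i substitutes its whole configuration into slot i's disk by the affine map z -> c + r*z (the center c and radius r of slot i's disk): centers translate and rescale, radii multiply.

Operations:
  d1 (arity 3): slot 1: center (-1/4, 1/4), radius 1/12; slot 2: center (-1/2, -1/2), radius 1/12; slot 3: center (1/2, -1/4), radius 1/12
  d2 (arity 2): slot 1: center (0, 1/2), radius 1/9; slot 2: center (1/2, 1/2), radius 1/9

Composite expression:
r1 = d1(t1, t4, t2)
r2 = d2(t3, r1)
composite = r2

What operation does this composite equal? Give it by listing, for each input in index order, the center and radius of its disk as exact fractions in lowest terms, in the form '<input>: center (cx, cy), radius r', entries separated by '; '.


t1: center (17/36, 19/36), radius 1/108; t2: center (5/9, 17/36), radius 1/108; t3: center (0, 1/2), radius 1/9; t4: center (4/9, 4/9), radius 1/108

Affine substitution under d2: radii multiply and t-centers shift.
t3: after 1 affine step, its disk has center (0, 1/2), radius 1/9
t1: after 2 affine steps, its disk has center (17/36, 19/36), radius 1/108
t4: after 2 affine steps, its disk has center (4/9, 4/9), radius 1/108
t2: after 2 affine steps, its disk has center (5/9, 17/36), radius 1/108


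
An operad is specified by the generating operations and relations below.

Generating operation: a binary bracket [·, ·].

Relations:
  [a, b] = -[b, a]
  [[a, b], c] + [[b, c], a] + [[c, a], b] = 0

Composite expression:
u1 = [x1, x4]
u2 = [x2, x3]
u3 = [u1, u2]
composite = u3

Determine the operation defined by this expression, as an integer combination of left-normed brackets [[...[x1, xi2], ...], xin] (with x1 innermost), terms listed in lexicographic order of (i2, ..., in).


Left-normed coefficients sit on the x1-initial expansion words.
Composite bracket: [[x1, x4], [x2, x3]]
Under [a, b] = ab - ba we get 8 signed associative words (2^3 = 8).
Collect the words opening with x1:
  word x1x4x2x3 has sign +1, contributing +[[[x1, x4], x2], x3]
  word x1x4x3x2 has sign -1, contributing -[[[x1, x4], x3], x2]

[[[x1, x4], x2], x3] - [[[x1, x4], x3], x2]


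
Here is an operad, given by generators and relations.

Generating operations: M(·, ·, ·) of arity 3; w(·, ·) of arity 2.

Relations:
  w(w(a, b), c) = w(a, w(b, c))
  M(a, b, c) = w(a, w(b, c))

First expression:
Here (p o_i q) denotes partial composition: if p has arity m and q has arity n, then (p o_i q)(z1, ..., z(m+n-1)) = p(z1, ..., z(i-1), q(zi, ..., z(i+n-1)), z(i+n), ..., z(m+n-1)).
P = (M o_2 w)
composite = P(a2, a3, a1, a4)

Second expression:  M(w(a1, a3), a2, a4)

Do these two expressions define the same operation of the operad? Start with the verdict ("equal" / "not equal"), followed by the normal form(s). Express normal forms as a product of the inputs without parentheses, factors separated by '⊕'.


not equal: they reduce to a2 ⊕ a3 ⊕ a1 ⊕ a4 and a1 ⊕ a3 ⊕ a2 ⊕ a4

In normal form, the first expression is a2 ⊕ a3 ⊕ a1 ⊕ a4
In normal form, the second expression is a1 ⊕ a3 ⊕ a2 ⊕ a4
No match — not equal.


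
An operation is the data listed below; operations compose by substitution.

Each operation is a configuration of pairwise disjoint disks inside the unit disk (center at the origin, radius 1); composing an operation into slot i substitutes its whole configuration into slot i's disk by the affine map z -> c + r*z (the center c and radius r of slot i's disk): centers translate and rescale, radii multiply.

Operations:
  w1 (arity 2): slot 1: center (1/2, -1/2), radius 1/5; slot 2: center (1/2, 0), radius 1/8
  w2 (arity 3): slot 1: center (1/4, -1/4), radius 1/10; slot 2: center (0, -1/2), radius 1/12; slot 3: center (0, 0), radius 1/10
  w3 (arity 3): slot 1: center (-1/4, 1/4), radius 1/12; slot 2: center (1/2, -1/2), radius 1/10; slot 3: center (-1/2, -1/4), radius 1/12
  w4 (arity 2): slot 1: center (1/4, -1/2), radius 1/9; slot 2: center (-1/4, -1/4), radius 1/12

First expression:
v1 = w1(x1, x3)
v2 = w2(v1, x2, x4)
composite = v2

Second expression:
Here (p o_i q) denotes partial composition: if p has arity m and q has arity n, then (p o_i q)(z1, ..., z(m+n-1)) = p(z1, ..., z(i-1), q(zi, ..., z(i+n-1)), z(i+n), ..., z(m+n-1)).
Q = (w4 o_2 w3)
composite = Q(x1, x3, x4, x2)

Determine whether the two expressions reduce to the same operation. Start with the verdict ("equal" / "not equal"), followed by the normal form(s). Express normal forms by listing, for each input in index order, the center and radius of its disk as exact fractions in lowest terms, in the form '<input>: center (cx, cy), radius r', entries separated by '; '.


Normal form of the first expression: x1: center (3/10, -3/10), radius 1/50; x2: center (0, -1/2), radius 1/12; x3: center (3/10, -1/4), radius 1/80; x4: center (0, 0), radius 1/10
Normal form of the second expression: x1: center (1/4, -1/2), radius 1/9; x2: center (-7/24, -13/48), radius 1/144; x3: center (-13/48, -11/48), radius 1/144; x4: center (-5/24, -7/24), radius 1/120
Different reductions; not equal.

not equal; first: x1: center (3/10, -3/10), radius 1/50; x2: center (0, -1/2), radius 1/12; x3: center (3/10, -1/4), radius 1/80; x4: center (0, 0), radius 1/10; second: x1: center (1/4, -1/2), radius 1/9; x2: center (-7/24, -13/48), radius 1/144; x3: center (-13/48, -11/48), radius 1/144; x4: center (-5/24, -7/24), radius 1/120


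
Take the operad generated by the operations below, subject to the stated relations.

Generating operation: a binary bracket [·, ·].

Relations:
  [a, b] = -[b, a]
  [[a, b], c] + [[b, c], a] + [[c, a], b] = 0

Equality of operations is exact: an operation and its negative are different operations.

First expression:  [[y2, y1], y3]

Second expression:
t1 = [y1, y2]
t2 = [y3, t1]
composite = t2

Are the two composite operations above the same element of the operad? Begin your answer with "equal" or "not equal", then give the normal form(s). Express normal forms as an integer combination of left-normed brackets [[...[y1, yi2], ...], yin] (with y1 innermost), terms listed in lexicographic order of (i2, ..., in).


equal; the common form is -[[y1, y2], y3]

Reducing the first expression gives -[[y1, y2], y3]
Reducing the second expression gives -[[y1, y2], y3]
Identical normal forms: equal.


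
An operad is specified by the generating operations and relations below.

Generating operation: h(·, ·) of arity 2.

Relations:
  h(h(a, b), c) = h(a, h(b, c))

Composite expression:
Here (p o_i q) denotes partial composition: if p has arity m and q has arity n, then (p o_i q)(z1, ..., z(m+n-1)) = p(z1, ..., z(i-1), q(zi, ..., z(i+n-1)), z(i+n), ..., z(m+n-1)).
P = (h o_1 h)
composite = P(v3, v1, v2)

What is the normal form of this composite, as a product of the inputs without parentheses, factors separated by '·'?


v3 · v1 · v2

Every regrouping of h is equal, so read the v-inputs in written order.
h(v3, v1) unparenthesizes to v3 · v1
h(h(v3, v1), v2) unparenthesizes to v3 · v1 · v2


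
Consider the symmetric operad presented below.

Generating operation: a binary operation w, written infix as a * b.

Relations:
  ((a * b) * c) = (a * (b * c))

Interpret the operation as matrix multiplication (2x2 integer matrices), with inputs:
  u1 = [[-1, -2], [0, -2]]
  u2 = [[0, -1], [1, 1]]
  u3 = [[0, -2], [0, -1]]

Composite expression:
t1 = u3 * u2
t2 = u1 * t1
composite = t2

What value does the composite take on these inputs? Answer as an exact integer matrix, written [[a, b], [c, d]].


[[4, 4], [2, 2]]

(u3 * u2) = [[-2, -2], [-1, -1]]
(u1 * (u3 * u2)) = [[4, 4], [2, 2]]


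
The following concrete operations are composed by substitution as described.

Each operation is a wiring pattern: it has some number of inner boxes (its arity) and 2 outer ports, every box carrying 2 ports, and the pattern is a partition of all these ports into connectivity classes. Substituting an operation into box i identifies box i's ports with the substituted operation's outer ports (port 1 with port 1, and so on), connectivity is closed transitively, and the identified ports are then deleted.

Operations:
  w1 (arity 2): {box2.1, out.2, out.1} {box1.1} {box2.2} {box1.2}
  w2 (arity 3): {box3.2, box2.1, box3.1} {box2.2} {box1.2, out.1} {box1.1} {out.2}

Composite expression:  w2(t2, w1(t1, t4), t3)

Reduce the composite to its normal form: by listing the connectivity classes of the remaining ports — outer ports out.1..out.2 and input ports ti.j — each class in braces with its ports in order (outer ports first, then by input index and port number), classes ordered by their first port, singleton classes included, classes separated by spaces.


{out.1, t2.2} {out.2} {t1.1} {t1.2} {t2.1} {t3.1, t3.2, t4.1} {t4.2}

Reachability decides: close wires over w2-identified ports.
after w1, the pattern on (t1, t4) reads {out.1, out.2, t4.1} {t1.1} {t1.2} {t4.2} (out.j = its outer ports)
after w2, the pattern on (t2, t1, t4, t3) reads {out.1, t2.2} {out.2} {t1.1} {t1.2} {t2.1} {t3.1, t3.2, t4.1} {t4.2} (out.j = its outer ports)


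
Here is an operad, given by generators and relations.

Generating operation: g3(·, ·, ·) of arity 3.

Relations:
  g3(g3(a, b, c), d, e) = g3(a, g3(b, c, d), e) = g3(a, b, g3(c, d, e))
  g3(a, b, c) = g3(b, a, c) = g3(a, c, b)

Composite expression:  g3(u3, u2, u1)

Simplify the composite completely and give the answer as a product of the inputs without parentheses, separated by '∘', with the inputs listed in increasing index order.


u1 ∘ u2 ∘ u3

Shape and order are irrelevant to g3; the u-input set decides.
g3(u3, u2, u1) linearizes to u3 ∘ u2 ∘ u1
rearranged into index order: u1 ∘ u2 ∘ u3


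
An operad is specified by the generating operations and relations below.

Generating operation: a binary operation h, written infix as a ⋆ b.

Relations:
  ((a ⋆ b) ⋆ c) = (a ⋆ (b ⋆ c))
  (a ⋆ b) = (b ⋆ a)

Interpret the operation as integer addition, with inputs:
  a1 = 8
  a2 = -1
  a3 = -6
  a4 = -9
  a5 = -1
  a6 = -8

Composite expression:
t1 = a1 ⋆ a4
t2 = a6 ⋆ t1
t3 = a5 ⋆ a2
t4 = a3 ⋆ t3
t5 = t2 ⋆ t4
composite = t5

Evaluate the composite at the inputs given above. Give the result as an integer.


-17

(a1 ⋆ a4) = -1
(a6 ⋆ (a1 ⋆ a4)) = -9
(a5 ⋆ a2) = -2
(a3 ⋆ (a5 ⋆ a2)) = -8
((a6 ⋆ (a1 ⋆ a4)) ⋆ (a3 ⋆ (a5 ⋆ a2))) = -17


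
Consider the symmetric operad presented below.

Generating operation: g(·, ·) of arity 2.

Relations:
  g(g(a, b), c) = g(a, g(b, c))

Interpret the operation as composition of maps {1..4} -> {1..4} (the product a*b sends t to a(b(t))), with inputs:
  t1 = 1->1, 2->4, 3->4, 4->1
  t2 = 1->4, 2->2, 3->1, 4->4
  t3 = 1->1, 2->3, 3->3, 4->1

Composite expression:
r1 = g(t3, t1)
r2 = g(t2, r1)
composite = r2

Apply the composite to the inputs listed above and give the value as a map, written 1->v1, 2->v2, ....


1->4, 2->4, 3->4, 4->4


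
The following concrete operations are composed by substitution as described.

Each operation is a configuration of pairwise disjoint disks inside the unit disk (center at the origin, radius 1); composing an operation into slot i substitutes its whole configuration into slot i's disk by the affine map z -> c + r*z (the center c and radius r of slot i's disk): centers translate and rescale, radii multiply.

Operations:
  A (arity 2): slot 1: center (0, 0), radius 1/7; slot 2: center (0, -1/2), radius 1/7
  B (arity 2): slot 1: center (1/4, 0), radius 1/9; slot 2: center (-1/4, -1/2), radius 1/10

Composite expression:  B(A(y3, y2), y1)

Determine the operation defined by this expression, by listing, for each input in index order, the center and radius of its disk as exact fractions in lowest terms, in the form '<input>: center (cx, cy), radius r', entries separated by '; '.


y1: center (-1/4, -1/2), radius 1/10; y2: center (1/4, -1/18), radius 1/63; y3: center (1/4, 0), radius 1/63


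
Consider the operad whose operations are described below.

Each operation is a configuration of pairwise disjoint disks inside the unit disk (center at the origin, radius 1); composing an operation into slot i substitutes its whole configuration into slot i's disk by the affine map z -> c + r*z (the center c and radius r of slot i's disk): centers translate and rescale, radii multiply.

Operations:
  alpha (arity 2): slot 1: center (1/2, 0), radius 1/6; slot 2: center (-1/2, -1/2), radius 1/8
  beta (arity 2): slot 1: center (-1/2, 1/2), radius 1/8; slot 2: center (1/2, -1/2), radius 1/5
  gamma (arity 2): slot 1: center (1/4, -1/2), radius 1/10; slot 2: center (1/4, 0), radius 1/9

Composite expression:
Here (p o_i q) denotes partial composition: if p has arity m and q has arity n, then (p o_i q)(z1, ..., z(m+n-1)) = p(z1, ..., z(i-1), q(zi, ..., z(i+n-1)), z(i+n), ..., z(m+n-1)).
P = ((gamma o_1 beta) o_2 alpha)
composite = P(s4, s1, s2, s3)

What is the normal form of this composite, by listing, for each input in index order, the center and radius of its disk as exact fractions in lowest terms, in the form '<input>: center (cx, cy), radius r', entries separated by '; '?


Each s-disk chains the slot maps above it in gamma; radii multiply.
input s4: applying the 2 nested substitutions gives center (1/5, -9/20), radius 1/80
input s1: applying the 3 nested substitutions gives center (31/100, -11/20), radius 1/300
input s2: applying the 3 nested substitutions gives center (29/100, -14/25), radius 1/400
input s3: applying the 1 nested substitution gives center (1/4, 0), radius 1/9

s1: center (31/100, -11/20), radius 1/300; s2: center (29/100, -14/25), radius 1/400; s3: center (1/4, 0), radius 1/9; s4: center (1/5, -9/20), radius 1/80


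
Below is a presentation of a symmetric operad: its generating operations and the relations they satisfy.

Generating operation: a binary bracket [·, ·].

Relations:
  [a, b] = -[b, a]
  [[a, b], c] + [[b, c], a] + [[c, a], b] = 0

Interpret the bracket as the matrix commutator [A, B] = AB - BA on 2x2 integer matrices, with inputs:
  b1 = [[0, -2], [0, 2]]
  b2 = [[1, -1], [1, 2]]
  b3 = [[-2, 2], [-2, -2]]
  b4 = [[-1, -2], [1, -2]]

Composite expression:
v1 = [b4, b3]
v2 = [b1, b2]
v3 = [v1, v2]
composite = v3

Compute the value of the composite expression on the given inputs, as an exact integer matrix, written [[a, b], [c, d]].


[[4, 8], [-16, -4]]

[b4, b3] = [[2, 2], [2, -2]]
[b1, b2] = [[-2, 0], [2, 2]]
[[b4, b3], [b1, b2]] = [[4, 8], [-16, -4]]


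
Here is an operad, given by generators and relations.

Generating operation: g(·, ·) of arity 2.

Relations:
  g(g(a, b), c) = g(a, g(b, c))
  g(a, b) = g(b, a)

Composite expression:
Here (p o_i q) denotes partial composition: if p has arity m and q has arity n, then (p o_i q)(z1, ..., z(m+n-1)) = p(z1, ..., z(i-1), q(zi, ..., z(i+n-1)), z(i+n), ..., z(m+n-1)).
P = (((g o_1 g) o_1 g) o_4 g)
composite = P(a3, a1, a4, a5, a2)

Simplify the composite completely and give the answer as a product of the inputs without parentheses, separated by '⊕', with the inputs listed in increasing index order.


Key point: g commutes, so take the a-inputs in any fixed order.
g(a3, a1) unparenthesizes to a3 ⊕ a1
g(g(a3, a1), a4) unparenthesizes to a3 ⊕ a1 ⊕ a4
g(a5, a2) unparenthesizes to a5 ⊕ a2
g(g(g(a3, a1), a4), g(a5, a2)) unparenthesizes to a3 ⊕ a1 ⊕ a4 ⊕ a5 ⊕ a2
reordering the factors by index: a1 ⊕ a2 ⊕ a3 ⊕ a4 ⊕ a5

a1 ⊕ a2 ⊕ a3 ⊕ a4 ⊕ a5


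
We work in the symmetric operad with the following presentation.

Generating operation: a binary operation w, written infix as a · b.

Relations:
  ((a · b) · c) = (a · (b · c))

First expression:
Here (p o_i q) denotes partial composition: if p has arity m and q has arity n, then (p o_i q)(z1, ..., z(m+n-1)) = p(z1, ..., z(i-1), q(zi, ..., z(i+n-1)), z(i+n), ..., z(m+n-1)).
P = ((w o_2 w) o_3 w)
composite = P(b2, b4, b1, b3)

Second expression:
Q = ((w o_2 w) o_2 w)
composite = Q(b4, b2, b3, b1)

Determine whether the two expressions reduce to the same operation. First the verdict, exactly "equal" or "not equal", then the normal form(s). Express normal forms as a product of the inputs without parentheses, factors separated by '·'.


not equal; the first gives b2 · b4 · b1 · b3 and the second b4 · b2 · b3 · b1

The first expression, normalized: b2 · b4 · b1 · b3
The second expression, normalized: b4 · b2 · b3 · b1
Distinct normal forms: not equal.


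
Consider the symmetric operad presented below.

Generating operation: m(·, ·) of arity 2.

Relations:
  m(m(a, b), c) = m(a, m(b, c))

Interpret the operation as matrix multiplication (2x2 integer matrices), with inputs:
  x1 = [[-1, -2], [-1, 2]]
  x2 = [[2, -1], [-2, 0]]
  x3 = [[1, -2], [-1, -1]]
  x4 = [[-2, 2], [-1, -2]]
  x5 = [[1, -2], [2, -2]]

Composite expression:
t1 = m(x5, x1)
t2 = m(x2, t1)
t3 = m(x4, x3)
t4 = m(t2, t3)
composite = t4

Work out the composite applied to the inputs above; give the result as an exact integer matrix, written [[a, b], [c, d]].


[[-12, -12], [20, 44]]


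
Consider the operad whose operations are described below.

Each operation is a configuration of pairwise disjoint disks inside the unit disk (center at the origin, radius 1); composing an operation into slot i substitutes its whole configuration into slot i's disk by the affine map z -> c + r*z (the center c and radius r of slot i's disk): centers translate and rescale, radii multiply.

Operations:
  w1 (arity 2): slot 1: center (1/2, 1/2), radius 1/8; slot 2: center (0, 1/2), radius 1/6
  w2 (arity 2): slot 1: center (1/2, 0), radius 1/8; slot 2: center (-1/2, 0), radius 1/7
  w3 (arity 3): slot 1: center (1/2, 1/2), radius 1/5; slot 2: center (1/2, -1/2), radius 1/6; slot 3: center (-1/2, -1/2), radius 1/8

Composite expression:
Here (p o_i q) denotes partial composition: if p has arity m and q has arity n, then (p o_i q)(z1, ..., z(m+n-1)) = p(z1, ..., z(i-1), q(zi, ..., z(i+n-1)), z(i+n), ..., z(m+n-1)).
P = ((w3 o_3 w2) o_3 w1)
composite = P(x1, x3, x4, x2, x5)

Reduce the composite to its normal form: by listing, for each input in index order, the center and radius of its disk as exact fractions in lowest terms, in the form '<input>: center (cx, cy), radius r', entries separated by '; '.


x1: center (1/2, 1/2), radius 1/5; x2: center (-7/16, -63/128), radius 1/384; x3: center (1/2, -1/2), radius 1/6; x4: center (-55/128, -63/128), radius 1/512; x5: center (-9/16, -1/2), radius 1/56

Below w3, radii multiply path by path; the x-disk centers shift.
input x1: composing its 1 substitution step yields center (1/2, 1/2), radius 1/5
input x3: composing its 1 substitution step yields center (1/2, -1/2), radius 1/6
input x4: composing its 3 substitution steps yields center (-55/128, -63/128), radius 1/512
input x2: composing its 3 substitution steps yields center (-7/16, -63/128), radius 1/384
input x5: composing its 2 substitution steps yields center (-9/16, -1/2), radius 1/56
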